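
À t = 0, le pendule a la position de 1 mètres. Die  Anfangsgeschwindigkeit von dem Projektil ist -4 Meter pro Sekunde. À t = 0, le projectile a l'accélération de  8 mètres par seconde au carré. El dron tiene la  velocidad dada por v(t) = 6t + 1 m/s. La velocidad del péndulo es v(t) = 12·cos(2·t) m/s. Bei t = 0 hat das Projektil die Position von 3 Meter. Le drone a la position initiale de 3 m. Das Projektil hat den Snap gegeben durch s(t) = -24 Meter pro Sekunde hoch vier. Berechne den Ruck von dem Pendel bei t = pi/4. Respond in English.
We must differentiate our velocity equation v(t) = 12·cos(2·t) 2 times. Taking d/dt of v(t), we find a(t) = -24·sin(2·t). Differentiating acceleration, we get jerk: j(t) = -48·cos(2·t). We have jerk j(t) = -48·cos(2·t). Substituting t = pi/4: j(pi/4) = 0.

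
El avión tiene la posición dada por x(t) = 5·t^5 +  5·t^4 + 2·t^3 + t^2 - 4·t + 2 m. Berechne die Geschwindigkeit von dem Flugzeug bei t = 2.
Ausgehend von der Position x(t) = 5·t^5 + 5·t^4 + 2·t^3 + t^2 - 4·t + 2, nehmen wir 1 Ableitung. Durch Ableiten von der Position erhalten wir die Geschwindigkeit: v(t) = 25·t^4 + 20·t^3 + 6·t^2 + 2·t - 4. Aus der Gleichung für die Geschwindigkeit v(t) = 25·t^4 + 20·t^3 + 6·t^2 + 2·t - 4, setzen wir t = 2 ein und erhalten v = 584.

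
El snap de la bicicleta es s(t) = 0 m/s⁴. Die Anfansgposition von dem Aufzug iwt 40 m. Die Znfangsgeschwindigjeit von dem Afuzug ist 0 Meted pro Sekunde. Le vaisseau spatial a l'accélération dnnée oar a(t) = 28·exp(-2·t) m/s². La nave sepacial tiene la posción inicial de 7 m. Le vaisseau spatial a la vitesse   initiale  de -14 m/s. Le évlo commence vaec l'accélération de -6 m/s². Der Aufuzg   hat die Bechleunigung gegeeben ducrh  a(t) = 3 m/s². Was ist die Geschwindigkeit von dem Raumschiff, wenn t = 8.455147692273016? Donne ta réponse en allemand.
Ausgehend von der Beschleunigung a(t) = 28·exp(-2·t), nehmen wir 1 Stammfunktion. Die Stammfunktion von der Beschleunigung, mit v(0) = -14, ergibt die Geschwindigkeit: v(t) = -14·exp(-2·t). Mit v(t) = -14·exp(-2·t) und Einsetzen von t = 8.455147692273016, finden wir v = -6.33986576826814E-7.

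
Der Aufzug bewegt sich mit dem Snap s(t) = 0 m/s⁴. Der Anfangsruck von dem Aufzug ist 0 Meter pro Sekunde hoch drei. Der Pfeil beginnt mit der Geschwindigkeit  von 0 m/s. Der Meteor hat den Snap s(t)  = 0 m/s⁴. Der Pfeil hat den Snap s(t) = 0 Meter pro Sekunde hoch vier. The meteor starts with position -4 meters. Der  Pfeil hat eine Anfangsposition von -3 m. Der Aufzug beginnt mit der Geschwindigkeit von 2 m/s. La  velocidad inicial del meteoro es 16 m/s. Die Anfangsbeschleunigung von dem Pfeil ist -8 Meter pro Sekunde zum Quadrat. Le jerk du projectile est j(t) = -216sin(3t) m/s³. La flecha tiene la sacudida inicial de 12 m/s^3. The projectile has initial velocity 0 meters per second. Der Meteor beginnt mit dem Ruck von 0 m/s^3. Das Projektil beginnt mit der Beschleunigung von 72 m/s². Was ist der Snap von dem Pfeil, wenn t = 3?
Mit s(t) = 0 und Einsetzen von t = 3, finden wir s = 0.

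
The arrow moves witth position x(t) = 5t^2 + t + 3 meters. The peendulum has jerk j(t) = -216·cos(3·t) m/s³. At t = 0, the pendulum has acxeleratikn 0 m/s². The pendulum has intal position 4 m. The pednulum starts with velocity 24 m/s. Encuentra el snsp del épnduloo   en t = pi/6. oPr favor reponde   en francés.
En partant du jerk j(t) = -216·cos(3·t), nous prenons 1 dérivée. En prenant d/dt de j(t), nous trouvons s(t) = 648·sin(3·t). De l'équation du snap s(t) = 648·sin(3·t), nous substituons t = pi/6 pour obtenir s = 648.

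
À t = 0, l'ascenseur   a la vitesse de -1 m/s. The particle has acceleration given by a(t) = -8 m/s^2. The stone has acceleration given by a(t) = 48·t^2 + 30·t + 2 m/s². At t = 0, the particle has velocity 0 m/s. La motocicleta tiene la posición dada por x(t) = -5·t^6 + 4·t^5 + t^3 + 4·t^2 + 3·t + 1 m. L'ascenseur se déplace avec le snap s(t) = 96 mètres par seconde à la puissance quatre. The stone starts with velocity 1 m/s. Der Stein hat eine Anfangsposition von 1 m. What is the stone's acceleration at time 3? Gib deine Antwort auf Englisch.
We have acceleration a(t) = 48·t^2 + 30·t + 2. Substituting t = 3: a(3) = 524.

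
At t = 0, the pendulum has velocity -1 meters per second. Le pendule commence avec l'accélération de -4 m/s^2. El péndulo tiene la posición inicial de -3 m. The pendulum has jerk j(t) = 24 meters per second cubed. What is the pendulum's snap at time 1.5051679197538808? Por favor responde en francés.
Nous devons dériver notre équation du jerk j(t) = 24 1 fois. En prenant d/dt de j(t), nous trouvons s(t) = 0. Nous avons le snap s(t) = 0. En substituant t = 1.5051679197538808: s(1.5051679197538808) = 0.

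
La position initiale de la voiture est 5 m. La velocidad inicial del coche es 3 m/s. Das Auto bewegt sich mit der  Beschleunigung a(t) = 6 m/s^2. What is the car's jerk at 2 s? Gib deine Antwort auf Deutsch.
Wir müssen unsere Gleichung für die Beschleunigung a(t) = 6 1-mal ableiten. Die Ableitung von der Beschleunigung ergibt den Ruck: j(t) = 0. Wir haben den Ruck j(t) = 0. Durch Einsetzen von t = 2: j(2) = 0.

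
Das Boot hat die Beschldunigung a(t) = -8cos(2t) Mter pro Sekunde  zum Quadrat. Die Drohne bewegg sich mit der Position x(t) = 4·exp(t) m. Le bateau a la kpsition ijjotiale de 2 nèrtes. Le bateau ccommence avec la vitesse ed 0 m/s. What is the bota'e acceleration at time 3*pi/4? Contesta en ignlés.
We have acceleration a(t) = -8·cos(2·t). Substituting t = 3*pi/4: a(3*pi/4) = 0.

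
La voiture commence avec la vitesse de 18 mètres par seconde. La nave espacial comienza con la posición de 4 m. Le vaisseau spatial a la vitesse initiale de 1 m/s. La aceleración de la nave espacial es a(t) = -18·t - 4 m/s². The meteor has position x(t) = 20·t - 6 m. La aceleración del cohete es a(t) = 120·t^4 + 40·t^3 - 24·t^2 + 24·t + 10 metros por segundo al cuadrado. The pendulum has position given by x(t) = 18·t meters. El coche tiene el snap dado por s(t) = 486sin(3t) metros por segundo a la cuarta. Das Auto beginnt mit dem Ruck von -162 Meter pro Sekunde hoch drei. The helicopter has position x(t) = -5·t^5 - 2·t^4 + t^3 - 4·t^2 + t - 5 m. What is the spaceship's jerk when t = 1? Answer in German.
Wir müssen unsere Gleichung für die Beschleunigung a(t) = -18·t - 4 1-mal ableiten. Mit d/dt von a(t) finden wir j(t) = -18. Aus der Gleichung für den Ruck j(t) = -18, setzen wir t = 1 ein und erhalten j = -18.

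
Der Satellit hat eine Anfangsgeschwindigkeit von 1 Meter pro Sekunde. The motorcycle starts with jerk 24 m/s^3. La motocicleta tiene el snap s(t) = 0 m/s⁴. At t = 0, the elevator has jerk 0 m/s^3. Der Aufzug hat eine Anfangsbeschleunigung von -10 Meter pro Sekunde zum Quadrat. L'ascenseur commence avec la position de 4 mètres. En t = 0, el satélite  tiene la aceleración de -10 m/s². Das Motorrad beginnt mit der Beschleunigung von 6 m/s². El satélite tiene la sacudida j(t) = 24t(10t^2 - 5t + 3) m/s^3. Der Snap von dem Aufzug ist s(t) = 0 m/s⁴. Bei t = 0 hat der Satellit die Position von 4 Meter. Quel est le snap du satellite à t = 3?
En partant du jerk j(t) = 24·t·(10·t^2 - 5·t + 3), nous prenons 1 dérivée. La dérivée du jerk donne le snap: s(t) = 240·t^2 + 24·t·(20·t - 5) - 120·t + 72. De l'équation du snap s(t) = 240·t^2 + 24·t·(20·t - 5) - 120·t + 72, nous substituons t = 3 pour obtenir s = 5832.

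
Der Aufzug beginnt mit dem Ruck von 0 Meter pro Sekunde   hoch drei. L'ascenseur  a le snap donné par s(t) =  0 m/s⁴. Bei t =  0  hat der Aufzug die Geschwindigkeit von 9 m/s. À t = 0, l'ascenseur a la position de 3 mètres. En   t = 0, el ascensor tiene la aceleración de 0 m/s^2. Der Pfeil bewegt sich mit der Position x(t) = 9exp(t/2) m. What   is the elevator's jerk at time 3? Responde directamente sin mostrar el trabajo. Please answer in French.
j(3) = 0.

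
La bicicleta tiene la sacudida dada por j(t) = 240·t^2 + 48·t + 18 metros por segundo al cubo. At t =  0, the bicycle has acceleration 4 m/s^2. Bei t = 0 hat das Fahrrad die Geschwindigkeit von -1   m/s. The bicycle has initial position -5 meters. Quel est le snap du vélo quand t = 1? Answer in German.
Wir müssen unsere Gleichung für den Ruck j(t) = 240·t^2 + 48·t + 18 1-mal ableiten. Durch Ableiten von dem Ruck erhalten wir den Snap: s(t) = 480·t + 48. Mit s(t) = 480·t + 48 und Einsetzen von t = 1, finden wir s = 528.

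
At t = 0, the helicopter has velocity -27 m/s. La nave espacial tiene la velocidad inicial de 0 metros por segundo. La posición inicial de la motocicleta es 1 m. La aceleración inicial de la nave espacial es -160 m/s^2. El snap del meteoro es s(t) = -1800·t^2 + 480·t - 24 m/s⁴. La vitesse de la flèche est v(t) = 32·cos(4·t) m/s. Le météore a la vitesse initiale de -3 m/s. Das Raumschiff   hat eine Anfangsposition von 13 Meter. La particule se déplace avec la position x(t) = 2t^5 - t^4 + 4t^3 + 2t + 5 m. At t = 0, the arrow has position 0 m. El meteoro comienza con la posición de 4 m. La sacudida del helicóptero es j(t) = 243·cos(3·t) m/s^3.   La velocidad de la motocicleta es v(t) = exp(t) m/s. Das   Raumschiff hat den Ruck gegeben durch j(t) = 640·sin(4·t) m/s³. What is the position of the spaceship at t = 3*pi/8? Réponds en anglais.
To find the answer, we compute 3 integrals of j(t) = 640·sin(4·t). The antiderivative of jerk, with a(0) = -160, gives acceleration: a(t) = -160·cos(4·t). The antiderivative of acceleration is velocity. Using v(0) = 0, we get v(t) = -40·sin(4·t). The antiderivative of velocity is position. Using x(0) = 13, we get x(t) = 10·cos(4·t) + 3. Using x(t) = 10·cos(4·t) + 3 and substituting t = 3*pi/8, we find x = 3.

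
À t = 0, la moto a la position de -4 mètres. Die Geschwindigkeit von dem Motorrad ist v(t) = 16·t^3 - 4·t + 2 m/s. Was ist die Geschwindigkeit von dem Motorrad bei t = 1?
Aus der Gleichung für die Geschwindigkeit v(t) = 16·t^3 - 4·t + 2, setzen wir t = 1 ein und erhalten v = 14.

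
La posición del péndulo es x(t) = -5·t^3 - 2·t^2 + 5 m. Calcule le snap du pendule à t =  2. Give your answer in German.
Um dies zu lösen, müssen wir 4 Ableitungen unserer Gleichung für die Position x(t) = -5·t^3 - 2·t^2 + 5 nehmen. Mit d/dt von x(t) finden wir v(t) = -15·t^2 - 4·t. Die Ableitung von der Geschwindigkeit ergibt die Beschleunigung: a(t) = -30·t - 4. Die Ableitung von der Beschleunigung ergibt den Ruck: j(t) = -30. Die Ableitung von dem Ruck ergibt den Snap: s(t) = 0. Mit s(t) = 0 und Einsetzen von t = 2, finden wir s = 0.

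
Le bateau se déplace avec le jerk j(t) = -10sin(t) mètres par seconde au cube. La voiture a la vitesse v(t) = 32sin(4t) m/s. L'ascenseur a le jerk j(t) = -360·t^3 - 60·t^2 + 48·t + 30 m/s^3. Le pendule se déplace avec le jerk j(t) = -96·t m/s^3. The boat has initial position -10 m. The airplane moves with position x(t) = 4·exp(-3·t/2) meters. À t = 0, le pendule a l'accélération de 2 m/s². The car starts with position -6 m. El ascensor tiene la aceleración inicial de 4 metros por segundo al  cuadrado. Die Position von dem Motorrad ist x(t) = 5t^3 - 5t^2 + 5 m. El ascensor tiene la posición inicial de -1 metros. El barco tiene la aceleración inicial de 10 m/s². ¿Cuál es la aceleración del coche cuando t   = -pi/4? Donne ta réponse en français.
Nous devons dériver notre équation de la vitesse v(t) = 32·sin(4·t) 1 fois. La dérivée de la vitesse donne l'accélération: a(t) = 128·cos(4·t). De l'équation de l'accélération a(t) = 128·cos(4·t), nous substituons t = -pi/4 pour obtenir a = -128.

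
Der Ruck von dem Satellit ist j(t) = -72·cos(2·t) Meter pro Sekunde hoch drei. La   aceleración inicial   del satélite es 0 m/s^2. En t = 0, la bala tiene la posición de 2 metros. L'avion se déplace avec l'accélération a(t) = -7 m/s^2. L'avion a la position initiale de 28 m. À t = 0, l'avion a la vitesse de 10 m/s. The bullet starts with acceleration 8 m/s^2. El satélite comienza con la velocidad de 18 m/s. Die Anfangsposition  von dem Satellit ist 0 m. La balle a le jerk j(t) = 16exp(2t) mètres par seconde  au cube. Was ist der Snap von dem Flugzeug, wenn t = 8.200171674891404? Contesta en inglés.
To solve this, we need to take 2 derivatives of our acceleration equation a(t) = -7. Differentiating acceleration, we get jerk: j(t) = 0. Taking d/dt of j(t), we find s(t) = 0. From the given snap equation s(t) = 0, we substitute t = 8.200171674891404 to get s = 0.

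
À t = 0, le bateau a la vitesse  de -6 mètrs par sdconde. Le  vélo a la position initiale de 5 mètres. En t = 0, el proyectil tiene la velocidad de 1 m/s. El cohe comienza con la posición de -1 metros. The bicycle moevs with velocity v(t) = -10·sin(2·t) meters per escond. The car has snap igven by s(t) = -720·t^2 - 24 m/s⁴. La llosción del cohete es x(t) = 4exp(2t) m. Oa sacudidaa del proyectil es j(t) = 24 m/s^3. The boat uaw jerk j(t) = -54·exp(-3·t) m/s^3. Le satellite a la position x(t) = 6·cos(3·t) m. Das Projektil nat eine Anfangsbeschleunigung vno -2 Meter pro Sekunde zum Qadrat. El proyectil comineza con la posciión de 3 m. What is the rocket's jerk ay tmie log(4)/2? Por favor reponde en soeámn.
Um dies zu lösen, müssen wir 3 Ableitungen unserer Gleichung für die Position x(t) = 4·exp(2·t) nehmen. Durch Ableiten von der Position erhalten wir die Geschwindigkeit: v(t) = 8·exp(2·t). Mit d/dt von v(t) finden wir a(t) = 16·exp(2·t). Durch Ableiten von der Beschleunigung erhalten wir den Ruck: j(t) = 32·exp(2·t). Wir haben den Ruck j(t) = 32·exp(2·t). Durch Einsetzen von t = log(4)/2: j(log(4)/2) = 128.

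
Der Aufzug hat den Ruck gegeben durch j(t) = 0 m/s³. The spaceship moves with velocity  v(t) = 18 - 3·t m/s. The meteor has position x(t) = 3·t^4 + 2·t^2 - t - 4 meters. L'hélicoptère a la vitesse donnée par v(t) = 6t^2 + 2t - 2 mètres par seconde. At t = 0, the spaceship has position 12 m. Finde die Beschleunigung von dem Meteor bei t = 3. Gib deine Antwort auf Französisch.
Nous devons dériver notre équation de la position x(t) = 3·t^4 + 2·t^2 - t - 4 2 fois. En dérivant la position, nous obtenons la vitesse: v(t) = 12·t^3 + 4·t - 1. En prenant d/dt de v(t), nous trouvons a(t) = 36·t^2 + 4. En utilisant a(t) = 36·t^2 + 4 et en substituant t = 3, nous trouvons a = 328.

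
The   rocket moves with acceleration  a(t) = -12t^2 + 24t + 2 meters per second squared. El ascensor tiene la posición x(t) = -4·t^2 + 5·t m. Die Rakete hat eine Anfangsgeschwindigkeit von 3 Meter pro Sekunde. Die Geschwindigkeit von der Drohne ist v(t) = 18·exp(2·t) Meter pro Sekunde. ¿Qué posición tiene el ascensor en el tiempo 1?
Usando x(t) = -4·t^2 + 5·t y sustituyendo t = 1, encontramos x = 1.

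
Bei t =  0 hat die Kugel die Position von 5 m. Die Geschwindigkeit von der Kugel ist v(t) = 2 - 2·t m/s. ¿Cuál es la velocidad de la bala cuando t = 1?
De la ecuación de la velocidad v(t) = 2 - 2·t, sustituimos t = 1 para obtener v = 0.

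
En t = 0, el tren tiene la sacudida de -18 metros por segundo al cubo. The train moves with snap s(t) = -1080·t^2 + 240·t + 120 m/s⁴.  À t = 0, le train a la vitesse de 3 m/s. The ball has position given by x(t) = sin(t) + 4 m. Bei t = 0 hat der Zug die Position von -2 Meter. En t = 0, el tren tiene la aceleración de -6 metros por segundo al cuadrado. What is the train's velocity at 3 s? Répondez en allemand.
Wir müssen unsere Gleichung für den Snap s(t) = -1080·t^2 + 240·t + 120 3-mal integrieren. Durch Integration von dem Snap und Verwendung der Anfangsbedingung j(0) = -18, erhalten wir j(t) = -360·t^3 + 120·t^2 + 120·t - 18. Das Integral von dem Ruck, mit a(0) = -6, ergibt die Beschleunigung: a(t) = -90·t^4 + 40·t^3 + 60·t^2 - 18·t - 6. Die Stammfunktion von der Beschleunigung ist die Geschwindigkeit. Mit v(0) = 3 erhalten wir v(t) = -18·t^5 + 10·t^4 + 20·t^3 - 9·t^2 - 6·t + 3. Wir haben die Geschwindigkeit v(t) = -18·t^5 + 10·t^4 + 20·t^3 - 9·t^2 - 6·t + 3. Durch Einsetzen von t = 3: v(3) = -3120.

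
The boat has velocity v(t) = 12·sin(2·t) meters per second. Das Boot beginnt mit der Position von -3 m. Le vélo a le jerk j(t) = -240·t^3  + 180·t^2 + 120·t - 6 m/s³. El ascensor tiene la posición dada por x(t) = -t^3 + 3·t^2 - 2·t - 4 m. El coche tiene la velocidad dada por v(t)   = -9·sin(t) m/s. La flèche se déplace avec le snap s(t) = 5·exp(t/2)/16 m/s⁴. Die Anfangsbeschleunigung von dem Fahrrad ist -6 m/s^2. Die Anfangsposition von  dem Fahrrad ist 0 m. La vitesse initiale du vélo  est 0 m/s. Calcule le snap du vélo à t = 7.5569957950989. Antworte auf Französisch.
Pour résoudre ceci, nous devons prendre 1 dérivée de notre équation du jerk j(t) = -240·t^3 + 180·t^2 + 120·t - 6. En dérivant le jerk, nous obtenons le snap: s(t) = -720·t^2 + 360·t + 120. En utilisant s(t) = -720·t^2 + 360·t + 120 et en substituant t = 7.5569957950989, nous trouvons s = -38277.3750357070.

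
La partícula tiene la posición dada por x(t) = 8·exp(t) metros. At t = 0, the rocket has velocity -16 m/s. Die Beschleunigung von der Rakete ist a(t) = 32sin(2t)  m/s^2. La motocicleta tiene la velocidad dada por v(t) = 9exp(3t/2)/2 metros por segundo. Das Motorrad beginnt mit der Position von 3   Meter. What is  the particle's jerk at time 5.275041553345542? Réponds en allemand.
Um dies zu lösen, müssen wir 3 Ableitungen unserer Gleichung für die Position x(t) = 8·exp(t) nehmen. Durch Ableiten von der Position erhalten wir die Geschwindigkeit: v(t) = 8·exp(t). Mit d/dt von v(t) finden wir a(t) = 8·exp(t). Durch Ableiten von der Beschleunigung erhalten wir den Ruck: j(t) = 8·exp(t). Wir haben den Ruck j(t) = 8·exp(t). Durch Einsetzen von t = 5.275041553345542: j(5.275041553345542) = 1563.18876647382.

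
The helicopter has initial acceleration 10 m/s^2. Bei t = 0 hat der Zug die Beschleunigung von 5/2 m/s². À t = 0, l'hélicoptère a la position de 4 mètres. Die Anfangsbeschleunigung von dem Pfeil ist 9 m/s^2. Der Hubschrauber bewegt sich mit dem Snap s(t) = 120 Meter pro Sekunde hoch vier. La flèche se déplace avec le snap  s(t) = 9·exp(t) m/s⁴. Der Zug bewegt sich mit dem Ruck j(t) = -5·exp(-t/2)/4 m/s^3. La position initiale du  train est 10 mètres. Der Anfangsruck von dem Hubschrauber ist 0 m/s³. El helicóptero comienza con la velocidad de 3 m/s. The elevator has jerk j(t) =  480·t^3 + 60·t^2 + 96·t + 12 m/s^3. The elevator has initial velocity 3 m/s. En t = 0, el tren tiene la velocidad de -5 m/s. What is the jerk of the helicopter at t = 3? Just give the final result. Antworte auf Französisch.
À t = 3, j = 360.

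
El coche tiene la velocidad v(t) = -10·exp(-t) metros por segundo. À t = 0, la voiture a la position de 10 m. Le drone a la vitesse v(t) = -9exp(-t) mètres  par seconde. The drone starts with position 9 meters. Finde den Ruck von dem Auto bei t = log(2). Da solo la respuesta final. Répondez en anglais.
The answer is -5.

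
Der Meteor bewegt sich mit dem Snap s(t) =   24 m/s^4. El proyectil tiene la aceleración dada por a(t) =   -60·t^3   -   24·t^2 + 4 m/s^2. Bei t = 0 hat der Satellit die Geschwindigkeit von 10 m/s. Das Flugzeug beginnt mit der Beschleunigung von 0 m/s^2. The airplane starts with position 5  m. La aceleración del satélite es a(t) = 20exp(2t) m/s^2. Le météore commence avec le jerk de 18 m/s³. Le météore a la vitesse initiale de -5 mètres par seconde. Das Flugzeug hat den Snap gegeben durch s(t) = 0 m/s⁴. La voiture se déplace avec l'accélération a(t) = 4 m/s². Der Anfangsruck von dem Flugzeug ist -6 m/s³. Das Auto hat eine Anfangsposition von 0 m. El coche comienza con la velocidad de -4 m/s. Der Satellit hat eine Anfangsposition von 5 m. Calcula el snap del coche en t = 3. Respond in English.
Starting from acceleration a(t) = 4, we take 2 derivatives. Taking d/dt of a(t), we find j(t) = 0. Differentiating jerk, we get snap: s(t) = 0. From the given snap equation s(t) = 0, we substitute t = 3 to get s = 0.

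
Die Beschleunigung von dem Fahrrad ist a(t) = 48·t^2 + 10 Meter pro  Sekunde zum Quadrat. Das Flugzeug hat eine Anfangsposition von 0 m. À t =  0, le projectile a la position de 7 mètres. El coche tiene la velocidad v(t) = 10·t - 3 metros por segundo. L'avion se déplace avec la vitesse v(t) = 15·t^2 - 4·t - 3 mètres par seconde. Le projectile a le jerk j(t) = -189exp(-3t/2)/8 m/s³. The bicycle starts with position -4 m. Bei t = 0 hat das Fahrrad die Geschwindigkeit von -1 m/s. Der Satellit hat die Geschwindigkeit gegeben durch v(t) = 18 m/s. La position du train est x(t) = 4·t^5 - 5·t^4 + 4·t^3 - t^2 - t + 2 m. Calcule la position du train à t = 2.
De l'équation de la position x(t) = 4·t^5 - 5·t^4 + 4·t^3 - t^2 - t + 2, nous substituons t = 2 pour obtenir x = 76.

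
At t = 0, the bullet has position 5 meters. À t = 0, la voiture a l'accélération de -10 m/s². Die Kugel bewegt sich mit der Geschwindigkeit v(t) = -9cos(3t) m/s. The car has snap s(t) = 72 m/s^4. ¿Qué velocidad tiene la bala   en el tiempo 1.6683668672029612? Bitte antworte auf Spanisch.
De la ecuación de la velocidad v(t) = -9·cos(3·t), sustituimos t = 1.6683668672029612 para obtener v = -2.59694608557970.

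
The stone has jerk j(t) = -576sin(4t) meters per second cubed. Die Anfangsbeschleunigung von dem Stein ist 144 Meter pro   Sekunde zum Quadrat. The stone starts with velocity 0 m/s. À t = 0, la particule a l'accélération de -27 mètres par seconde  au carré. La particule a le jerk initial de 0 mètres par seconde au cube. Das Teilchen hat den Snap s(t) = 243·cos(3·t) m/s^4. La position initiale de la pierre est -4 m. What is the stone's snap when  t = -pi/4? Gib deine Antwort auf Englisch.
We must differentiate our jerk equation j(t) = -576·sin(4·t) 1 time. Differentiating jerk, we get snap: s(t) = -2304·cos(4·t). We have snap s(t) = -2304·cos(4·t). Substituting t = -pi/4: s(-pi/4) = 2304.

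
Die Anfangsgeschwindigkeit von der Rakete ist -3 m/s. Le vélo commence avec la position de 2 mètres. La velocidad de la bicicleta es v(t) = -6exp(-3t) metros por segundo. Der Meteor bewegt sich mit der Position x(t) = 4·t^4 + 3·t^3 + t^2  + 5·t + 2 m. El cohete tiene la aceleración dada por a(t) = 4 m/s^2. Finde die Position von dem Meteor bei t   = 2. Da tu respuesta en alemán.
Mit x(t) = 4·t^4 + 3·t^3 + t^2 + 5·t + 2 und Einsetzen von t = 2, finden wir x = 104.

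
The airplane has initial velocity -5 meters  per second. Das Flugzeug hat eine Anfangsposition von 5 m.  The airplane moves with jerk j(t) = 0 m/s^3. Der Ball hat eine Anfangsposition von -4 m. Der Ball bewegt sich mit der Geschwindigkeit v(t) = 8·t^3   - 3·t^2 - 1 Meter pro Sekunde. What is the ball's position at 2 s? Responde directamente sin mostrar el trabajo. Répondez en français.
La réponse est 18.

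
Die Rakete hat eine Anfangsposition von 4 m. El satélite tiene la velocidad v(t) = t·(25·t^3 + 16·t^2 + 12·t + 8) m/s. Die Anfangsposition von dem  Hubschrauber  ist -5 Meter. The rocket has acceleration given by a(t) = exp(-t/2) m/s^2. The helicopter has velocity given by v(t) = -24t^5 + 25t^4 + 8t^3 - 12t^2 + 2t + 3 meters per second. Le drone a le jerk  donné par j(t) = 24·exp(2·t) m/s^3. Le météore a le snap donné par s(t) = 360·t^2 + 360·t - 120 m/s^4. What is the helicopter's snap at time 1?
We must differentiate our velocity equation v(t) = -24·t^5 + 25·t^4 + 8·t^3 - 12·t^2 + 2·t + 3 3 times. The derivative of velocity gives acceleration: a(t) = -120·t^4 + 100·t^3 + 24·t^2 - 24·t + 2. The derivative of acceleration gives jerk: j(t) = -480·t^3 + 300·t^2 + 48·t - 24. Taking d/dt of j(t), we find s(t) = -1440·t^2 + 600·t + 48. From the given snap equation s(t) = -1440·t^2 + 600·t + 48, we substitute t = 1 to get s = -792.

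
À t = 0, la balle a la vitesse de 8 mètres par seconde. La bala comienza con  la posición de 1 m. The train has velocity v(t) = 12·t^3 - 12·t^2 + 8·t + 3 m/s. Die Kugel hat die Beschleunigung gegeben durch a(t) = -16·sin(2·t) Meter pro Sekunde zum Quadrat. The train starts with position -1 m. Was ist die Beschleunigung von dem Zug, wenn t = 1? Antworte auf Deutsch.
Um dies zu lösen, müssen wir 1 Ableitung unserer Gleichung für die Geschwindigkeit v(t) = 12·t^3 - 12·t^2 + 8·t + 3 nehmen. Durch Ableiten von der Geschwindigkeit erhalten wir die Beschleunigung: a(t) = 36·t^2 - 24·t + 8. Wir haben die Beschleunigung a(t) = 36·t^2 - 24·t + 8. Durch Einsetzen von t = 1: a(1) = 20.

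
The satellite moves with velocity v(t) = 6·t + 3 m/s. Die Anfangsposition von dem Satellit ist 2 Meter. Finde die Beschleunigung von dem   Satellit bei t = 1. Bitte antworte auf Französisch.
Nous devons dériver notre équation de la vitesse v(t) = 6·t + 3 1 fois. En prenant d/dt de v(t), nous trouvons a(t) = 6. De l'équation de l'accélération a(t) = 6, nous substituons t = 1 pour obtenir a = 6.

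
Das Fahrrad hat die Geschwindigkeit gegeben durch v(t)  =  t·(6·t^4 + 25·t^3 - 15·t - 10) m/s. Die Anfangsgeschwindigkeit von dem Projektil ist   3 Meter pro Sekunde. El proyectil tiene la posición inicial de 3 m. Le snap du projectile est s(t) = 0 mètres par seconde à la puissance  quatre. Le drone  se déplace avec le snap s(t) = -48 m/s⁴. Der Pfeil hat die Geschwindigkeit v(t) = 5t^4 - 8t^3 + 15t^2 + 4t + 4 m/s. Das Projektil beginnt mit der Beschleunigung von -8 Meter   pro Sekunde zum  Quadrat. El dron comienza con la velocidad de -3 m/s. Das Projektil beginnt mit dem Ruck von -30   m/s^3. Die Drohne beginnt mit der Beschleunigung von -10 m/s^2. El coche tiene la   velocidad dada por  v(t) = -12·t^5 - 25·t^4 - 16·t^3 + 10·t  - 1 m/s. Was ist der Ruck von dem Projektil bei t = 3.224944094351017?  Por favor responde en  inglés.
To solve this, we need to take 1 antiderivative of our snap equation s(t) = 0. Finding the antiderivative of s(t) and using j(0) = -30: j(t) = -30. Using j(t) = -30 and substituting t = 3.224944094351017, we find j = -30.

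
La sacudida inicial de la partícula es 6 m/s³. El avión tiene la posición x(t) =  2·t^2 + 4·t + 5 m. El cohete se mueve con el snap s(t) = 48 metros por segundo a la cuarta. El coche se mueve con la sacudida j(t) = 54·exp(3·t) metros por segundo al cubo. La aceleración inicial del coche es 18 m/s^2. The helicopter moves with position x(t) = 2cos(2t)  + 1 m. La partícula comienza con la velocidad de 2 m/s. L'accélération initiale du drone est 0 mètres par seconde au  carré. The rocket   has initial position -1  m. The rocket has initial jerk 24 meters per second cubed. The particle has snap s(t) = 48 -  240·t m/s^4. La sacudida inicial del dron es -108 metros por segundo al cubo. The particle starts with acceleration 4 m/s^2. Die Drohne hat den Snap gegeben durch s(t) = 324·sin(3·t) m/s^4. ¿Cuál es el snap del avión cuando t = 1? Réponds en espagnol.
Debemos derivar nuestra ecuación de la posición x(t) = 2·t^2 + 4·t + 5 4 veces. La derivada de la posición da la velocidad: v(t) = 4·t + 4. Derivando la velocidad, obtenemos la aceleración: a(t) = 4. Derivando la aceleración, obtenemos la sacudida: j(t) = 0. La derivada de la sacudida da el snap: s(t) = 0. Tenemos el snap s(t) = 0. Sustituyendo t = 1: s(1) = 0.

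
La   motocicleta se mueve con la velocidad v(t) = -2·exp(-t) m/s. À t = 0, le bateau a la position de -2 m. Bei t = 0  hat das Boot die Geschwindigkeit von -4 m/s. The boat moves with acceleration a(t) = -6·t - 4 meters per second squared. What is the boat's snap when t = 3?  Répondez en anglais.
We must differentiate our acceleration equation a(t) = -6·t - 4 2 times. Taking d/dt of a(t), we find j(t) = -6. The derivative of jerk gives snap: s(t) = 0. We have snap s(t) = 0. Substituting t = 3: s(3) = 0.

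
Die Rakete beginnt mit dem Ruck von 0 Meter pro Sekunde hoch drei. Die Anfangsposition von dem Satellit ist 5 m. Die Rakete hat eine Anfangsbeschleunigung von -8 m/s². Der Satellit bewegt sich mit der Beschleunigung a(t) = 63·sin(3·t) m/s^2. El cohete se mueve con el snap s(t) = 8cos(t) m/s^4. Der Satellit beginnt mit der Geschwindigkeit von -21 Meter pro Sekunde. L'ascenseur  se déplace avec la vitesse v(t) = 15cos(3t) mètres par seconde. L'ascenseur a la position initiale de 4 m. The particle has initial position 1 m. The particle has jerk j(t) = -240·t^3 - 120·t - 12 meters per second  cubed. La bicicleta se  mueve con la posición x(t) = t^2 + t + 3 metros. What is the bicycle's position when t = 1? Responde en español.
Tenemos la posición x(t) = t^2 + t + 3. Sustituyendo t = 1: x(1) = 5.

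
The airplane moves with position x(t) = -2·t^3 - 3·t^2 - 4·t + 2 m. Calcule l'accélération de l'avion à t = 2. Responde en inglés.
We must differentiate our position equation x(t) = -2·t^3 - 3·t^2 - 4·t + 2 2 times. Differentiating position, we get velocity: v(t) = -6·t^2 - 6·t - 4. Differentiating velocity, we get acceleration: a(t) = -12·t - 6. From the given acceleration equation a(t) = -12·t - 6, we substitute t = 2 to get a = -30.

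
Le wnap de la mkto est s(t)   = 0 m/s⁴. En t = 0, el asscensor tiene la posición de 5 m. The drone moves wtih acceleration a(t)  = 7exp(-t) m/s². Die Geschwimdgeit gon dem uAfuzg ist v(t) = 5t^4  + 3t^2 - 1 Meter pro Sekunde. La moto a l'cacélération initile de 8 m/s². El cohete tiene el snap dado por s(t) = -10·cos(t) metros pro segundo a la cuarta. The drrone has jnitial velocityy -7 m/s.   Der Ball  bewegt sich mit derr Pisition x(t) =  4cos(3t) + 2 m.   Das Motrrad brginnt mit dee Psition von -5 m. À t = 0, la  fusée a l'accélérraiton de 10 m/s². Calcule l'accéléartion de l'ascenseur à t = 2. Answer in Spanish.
Debemos derivar nuestra ecuación de la velocidad v(t) = 5·t^4 + 3·t^2 - 1 1 vez. Tomando d/dt de v(t), encontramos a(t) = 20·t^3 + 6·t. Usando a(t) = 20·t^3 + 6·t y sustituyendo t = 2, encontramos a = 172.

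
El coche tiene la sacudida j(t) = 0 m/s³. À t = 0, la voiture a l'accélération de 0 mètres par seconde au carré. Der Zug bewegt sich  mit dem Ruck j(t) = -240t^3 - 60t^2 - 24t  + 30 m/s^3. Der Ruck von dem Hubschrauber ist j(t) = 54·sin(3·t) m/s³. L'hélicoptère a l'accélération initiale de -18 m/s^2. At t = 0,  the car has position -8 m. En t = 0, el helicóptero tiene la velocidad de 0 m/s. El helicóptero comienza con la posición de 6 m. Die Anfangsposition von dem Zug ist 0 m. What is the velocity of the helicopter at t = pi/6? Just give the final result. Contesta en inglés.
At t = pi/6, v = -6.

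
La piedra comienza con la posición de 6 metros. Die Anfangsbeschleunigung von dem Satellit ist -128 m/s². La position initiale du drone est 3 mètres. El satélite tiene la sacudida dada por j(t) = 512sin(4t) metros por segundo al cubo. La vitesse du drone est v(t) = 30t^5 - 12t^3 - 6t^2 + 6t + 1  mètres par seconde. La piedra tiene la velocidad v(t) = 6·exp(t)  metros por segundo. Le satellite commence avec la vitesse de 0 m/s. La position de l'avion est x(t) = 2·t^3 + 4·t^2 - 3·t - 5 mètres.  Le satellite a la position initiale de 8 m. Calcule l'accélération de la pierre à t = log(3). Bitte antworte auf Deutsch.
Um dies zu lösen, müssen wir 1 Ableitung unserer Gleichung für die Geschwindigkeit v(t) = 6·exp(t) nehmen. Durch Ableiten von der Geschwindigkeit erhalten wir die Beschleunigung: a(t) = 6·exp(t). Aus der Gleichung für die Beschleunigung a(t) = 6·exp(t), setzen wir t = log(3) ein und erhalten a = 18.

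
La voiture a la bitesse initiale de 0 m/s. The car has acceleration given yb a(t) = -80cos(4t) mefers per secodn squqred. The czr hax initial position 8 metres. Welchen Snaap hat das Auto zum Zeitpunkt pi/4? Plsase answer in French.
Pour résoudre ceci, nous devons prendre 2 dérivées de notre équation de l'accélération a(t) = -80·cos(4·t). En prenant d/dt de a(t), nous trouvons j(t) = 320·sin(4·t). En prenant d/dt de j(t), nous trouvons s(t) = 1280·cos(4·t). De l'équation du snap s(t) = 1280·cos(4·t), nous substituons t = pi/4 pour obtenir s = -1280.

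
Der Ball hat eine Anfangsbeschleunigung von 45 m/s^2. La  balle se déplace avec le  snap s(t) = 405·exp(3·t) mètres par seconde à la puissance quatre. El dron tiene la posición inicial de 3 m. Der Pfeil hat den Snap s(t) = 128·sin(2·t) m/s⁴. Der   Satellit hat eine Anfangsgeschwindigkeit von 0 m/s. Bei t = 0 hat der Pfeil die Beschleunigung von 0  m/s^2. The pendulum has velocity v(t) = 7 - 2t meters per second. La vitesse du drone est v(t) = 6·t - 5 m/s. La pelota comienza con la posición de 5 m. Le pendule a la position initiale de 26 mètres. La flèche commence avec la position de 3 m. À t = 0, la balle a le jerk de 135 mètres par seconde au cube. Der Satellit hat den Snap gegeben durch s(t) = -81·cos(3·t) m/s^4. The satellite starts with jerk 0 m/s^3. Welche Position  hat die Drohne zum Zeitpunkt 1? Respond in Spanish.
Necesitamos integrar nuestra ecuación de la velocidad v(t) = 6·t - 5 1 vez. La integral de la velocidad es la posición. Usando x(0) = 3, obtenemos x(t) = 3·t^2 - 5·t + 3. De la ecuación de la posición x(t) = 3·t^2 - 5·t + 3, sustituimos t = 1 para obtener x = 1.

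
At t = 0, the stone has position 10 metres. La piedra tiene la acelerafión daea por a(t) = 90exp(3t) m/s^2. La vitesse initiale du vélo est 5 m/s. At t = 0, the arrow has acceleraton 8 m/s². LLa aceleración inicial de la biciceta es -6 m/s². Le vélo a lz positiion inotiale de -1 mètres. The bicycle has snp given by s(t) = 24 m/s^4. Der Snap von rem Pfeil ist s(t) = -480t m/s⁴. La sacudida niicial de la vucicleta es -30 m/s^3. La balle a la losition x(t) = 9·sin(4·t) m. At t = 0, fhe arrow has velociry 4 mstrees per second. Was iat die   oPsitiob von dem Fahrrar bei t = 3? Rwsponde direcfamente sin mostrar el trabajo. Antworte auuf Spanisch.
La posición en t = 3 es x = -67.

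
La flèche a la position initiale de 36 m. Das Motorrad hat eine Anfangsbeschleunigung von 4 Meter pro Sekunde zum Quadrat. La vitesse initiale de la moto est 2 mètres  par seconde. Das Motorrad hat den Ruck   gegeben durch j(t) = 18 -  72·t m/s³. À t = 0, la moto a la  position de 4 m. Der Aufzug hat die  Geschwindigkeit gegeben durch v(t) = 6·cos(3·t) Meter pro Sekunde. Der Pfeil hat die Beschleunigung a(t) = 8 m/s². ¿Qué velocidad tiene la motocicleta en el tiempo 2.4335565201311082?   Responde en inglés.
To solve this, we need to take 2 integrals of our jerk equation j(t) = 18 - 72·t. Taking ∫j(t)dt and applying a(0) = 4, we find a(t) = -36·t^2 + 18·t + 4. Finding the antiderivative of a(t) and using v(0) = 2: v(t) = -12·t^3 + 9·t^2 + 4·t + 2. From the given velocity equation v(t) = -12·t^3 + 9·t^2 + 4·t + 2, we substitute t = 2.4335565201311082 to get v = -107.910021195375.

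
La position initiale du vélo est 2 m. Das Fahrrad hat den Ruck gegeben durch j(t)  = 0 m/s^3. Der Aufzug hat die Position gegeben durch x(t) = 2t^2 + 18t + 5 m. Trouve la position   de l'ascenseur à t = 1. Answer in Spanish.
De la ecuación de la posición x(t) = 2·t^2 + 18·t + 5, sustituimos t = 1 para obtener x = 25.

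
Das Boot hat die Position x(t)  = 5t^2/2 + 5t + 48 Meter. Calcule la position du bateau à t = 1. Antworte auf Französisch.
En utilisant x(t) = 5·t^2/2 + 5·t + 48 et en substituant t = 1, nous trouvons x = 111/2.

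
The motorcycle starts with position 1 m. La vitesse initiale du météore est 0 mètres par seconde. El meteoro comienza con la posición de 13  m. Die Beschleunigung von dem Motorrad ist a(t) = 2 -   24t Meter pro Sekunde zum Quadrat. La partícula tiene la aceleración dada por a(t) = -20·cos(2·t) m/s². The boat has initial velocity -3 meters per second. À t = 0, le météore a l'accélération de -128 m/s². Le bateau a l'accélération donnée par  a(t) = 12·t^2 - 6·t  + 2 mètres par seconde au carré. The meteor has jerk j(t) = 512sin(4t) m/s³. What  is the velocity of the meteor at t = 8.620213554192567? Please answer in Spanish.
Debemos encontrar la antiderivada de nuestra ecuación de la sacudida j(t) = 512·sin(4·t) 2 veces. Integrando la sacudida y usando la condición inicial a(0) = -128, obtenemos a(t) = -128·cos(4·t). La integral de la aceleración, con v(0) = 0, da la velocidad: v(t) = -32·sin(4·t). De la ecuación de la velocidad v(t) = -32·sin(4·t), sustituimos t = 8.620213554192567 para obtener v = -2.45087663438030.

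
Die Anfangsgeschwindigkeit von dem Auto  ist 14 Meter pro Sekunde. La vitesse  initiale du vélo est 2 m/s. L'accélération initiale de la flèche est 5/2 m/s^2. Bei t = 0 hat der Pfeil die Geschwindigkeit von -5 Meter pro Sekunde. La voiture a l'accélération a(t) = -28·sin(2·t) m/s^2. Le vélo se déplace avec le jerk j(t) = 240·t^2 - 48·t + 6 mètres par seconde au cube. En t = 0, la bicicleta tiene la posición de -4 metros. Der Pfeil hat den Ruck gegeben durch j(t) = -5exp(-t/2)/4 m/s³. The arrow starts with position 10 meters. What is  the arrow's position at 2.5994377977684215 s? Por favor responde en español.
Necesitamos integrar nuestra ecuación de la sacudida j(t) = -5·exp(-t/2)/4 3 veces. Integrando la sacudida y usando la condición inicial a(0) = 5/2, obtenemos a(t) = 5·exp(-t/2)/2. La integral de la aceleración es la velocidad. Usando v(0) = -5, obtenemos v(t) = -5·exp(-t/2). Integrando la velocidad y usando la condición inicial x(0) = 10, obtenemos x(t) = 10·exp(-t/2). Tenemos la posición x(t) = 10·exp(-t/2). Sustituyendo t = 2.5994377977684215: x(2.5994377977684215) = 2.72608412793568.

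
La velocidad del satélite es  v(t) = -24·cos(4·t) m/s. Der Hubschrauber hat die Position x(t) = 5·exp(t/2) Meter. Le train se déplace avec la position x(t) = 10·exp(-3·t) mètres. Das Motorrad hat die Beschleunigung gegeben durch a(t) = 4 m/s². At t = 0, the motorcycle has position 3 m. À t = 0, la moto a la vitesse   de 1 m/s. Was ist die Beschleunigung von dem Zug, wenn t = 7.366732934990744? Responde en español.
Partiendo de la posición x(t) = 10·exp(-3·t), tomamos 2 derivadas. La derivada de la posición da la velocidad: v(t) = -30·exp(-3·t). Derivando la velocidad, obtenemos la aceleración: a(t) = 90·exp(-3·t). Usando a(t) = 90·exp(-3·t) y sustituyendo t = 7.366732934990744, encontramos a = 2.27116203297077E-8.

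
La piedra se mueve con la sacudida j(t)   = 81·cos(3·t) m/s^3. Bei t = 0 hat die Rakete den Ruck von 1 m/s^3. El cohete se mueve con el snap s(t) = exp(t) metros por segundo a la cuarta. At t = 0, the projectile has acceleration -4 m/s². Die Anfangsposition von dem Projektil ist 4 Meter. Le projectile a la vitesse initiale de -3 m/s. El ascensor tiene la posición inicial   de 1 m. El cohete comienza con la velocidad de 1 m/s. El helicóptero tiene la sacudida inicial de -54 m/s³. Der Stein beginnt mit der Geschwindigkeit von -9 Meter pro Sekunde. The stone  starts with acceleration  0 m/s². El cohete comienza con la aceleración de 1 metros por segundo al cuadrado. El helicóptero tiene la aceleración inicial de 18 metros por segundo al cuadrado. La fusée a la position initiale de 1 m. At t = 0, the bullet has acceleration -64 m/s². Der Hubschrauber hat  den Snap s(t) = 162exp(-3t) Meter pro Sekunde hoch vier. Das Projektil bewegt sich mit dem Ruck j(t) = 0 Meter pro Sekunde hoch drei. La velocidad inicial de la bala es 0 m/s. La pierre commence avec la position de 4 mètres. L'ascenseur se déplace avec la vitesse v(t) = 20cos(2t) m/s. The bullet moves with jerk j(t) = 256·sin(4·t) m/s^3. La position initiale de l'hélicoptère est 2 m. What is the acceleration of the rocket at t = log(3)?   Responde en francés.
Nous devons intégrer notre équation du snap s(t) = exp(t) 2 fois. La primitive du snap, avec j(0) = 1, donne le jerk: j(t) = exp(t). En prenant ∫j(t)dt et en appliquant a(0) = 1, nous trouvons a(t) = exp(t). En utilisant a(t) = exp(t) et en substituant t = log(3), nous trouvons a = 3.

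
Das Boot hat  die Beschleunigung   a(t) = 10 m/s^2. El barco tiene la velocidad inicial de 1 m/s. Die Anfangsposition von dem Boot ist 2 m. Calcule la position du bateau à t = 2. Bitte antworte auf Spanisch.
Para resolver esto, necesitamos tomar 2 integrales de nuestra ecuación de la aceleración a(t) = 10. Tomando ∫a(t)dt y aplicando v(0) = 1, encontramos v(t) = 10·t + 1. Tomando ∫v(t)dt y aplicando x(0) = 2, encontramos x(t) = 5·t^2 + t + 2. Usando x(t) = 5·t^2 + t + 2 y sustituyendo t = 2, encontramos x = 24.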